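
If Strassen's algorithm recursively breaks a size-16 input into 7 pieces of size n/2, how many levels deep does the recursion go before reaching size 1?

For divide and conquer with division factor 2:

Problem sizes at each level:
Level 0: 16
Level 1: 8
Level 2: 4
Level 3: 2
Level 4: 1

The root is level 0 and the size-1 base case is level 4 (the tree spans levels 0 through 4, i.e. 5 levels counting the root), so the depth is the number of divisions: log_2(16) = 4

The recursion tree depth is log_2(16) = 4. At each level, the problem size is divided by 2, so it takes 4 divisions to reduce to a base case of size 1. The algorithm makes 7 recursive calls at each level.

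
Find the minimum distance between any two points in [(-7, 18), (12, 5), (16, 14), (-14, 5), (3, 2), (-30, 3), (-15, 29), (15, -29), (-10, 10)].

Computing all pairwise distances among 9 points:

d((-7, 18), (12, 5)) = 23.0217
d((-7, 18), (16, 14)) = 23.3452
d((-7, 18), (-14, 5)) = 14.7648
d((-7, 18), (3, 2)) = 18.868
d((-7, 18), (-30, 3)) = 27.4591
d((-7, 18), (-15, 29)) = 13.6015
d((-7, 18), (15, -29)) = 51.8941
d((-7, 18), (-10, 10)) = 8.544
d((12, 5), (16, 14)) = 9.8489
d((12, 5), (-14, 5)) = 26.0
d((12, 5), (3, 2)) = 9.4868
d((12, 5), (-30, 3)) = 42.0476
d((12, 5), (-15, 29)) = 36.1248
d((12, 5), (15, -29)) = 34.1321
d((12, 5), (-10, 10)) = 22.561
d((16, 14), (-14, 5)) = 31.3209
d((16, 14), (3, 2)) = 17.6918
d((16, 14), (-30, 3)) = 47.2969
d((16, 14), (-15, 29)) = 34.4384
d((16, 14), (15, -29)) = 43.0116
d((16, 14), (-10, 10)) = 26.3059
d((-14, 5), (3, 2)) = 17.2627
d((-14, 5), (-30, 3)) = 16.1245
d((-14, 5), (-15, 29)) = 24.0208
d((-14, 5), (15, -29)) = 44.6878
d((-14, 5), (-10, 10)) = 6.4031 <-- minimum
d((3, 2), (-30, 3)) = 33.0151
d((3, 2), (-15, 29)) = 32.45
d((3, 2), (15, -29)) = 33.2415
d((3, 2), (-10, 10)) = 15.2643
d((-30, 3), (-15, 29)) = 30.0167
d((-30, 3), (15, -29)) = 55.2178
d((-30, 3), (-10, 10)) = 21.1896
d((-15, 29), (15, -29)) = 65.2993
d((-15, 29), (-10, 10)) = 19.6469
d((15, -29), (-10, 10)) = 46.3249

Closest pair: (-14, 5) and (-10, 10) with distance 6.4031

The closest pair is (-14, 5) and (-10, 10) with Euclidean distance 6.4031. For 9 points, brute-force pairwise comparison is shown above. For large n, the divide-and-conquer algorithm (sort by x, recurse on halves, check the dividing strip) achieves O(n log n).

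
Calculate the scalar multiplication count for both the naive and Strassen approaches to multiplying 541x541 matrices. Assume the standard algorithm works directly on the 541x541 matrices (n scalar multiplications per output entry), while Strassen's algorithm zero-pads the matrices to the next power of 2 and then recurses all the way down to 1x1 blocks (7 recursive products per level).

Matrix multiplication for 541x541 matrices:

Strassen's algorithm requires power-of-2 dimensions. Pad 541x541 to 1024x1024 (next power of 2).

Standard algorithm: 541^3 = 158340421 multiplications
Strassen's algorithm: 7^(log2(1024)) = 7^10 = 282475249 multiplications
Difference: 158340421 - 282475249 = -124134828 (Strassen uses MORE here due to padding overhead — for small or just-over-power-of-2 n, padding can outweigh the per-level savings)

Standard: 158340421 multiplications (541^3). Strassen: 282475249 multiplications (7^10, after padding to 1024x1024). Strassen reduces 8 recursive multiplications to 7 at each level.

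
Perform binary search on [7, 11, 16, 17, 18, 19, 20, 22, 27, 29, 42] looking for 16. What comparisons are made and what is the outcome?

Binary search for 16 in [7, 11, 16, 17, 18, 19, 20, 22, 27, 29, 42]:

lo=0, hi=10, mid=5, arr[mid]=19 -> 19 > 16, search left half
lo=0, hi=4, mid=2, arr[mid]=16 -> Found target at index 2!

Binary search finds 16 at index 2 after 2 comparisons. The search repeatedly halves the search space by comparing with the middle element.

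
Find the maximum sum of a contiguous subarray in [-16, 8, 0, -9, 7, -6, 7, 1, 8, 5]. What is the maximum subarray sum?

Using Kadane's algorithm on [-16, 8, 0, -9, 7, -6, 7, 1, 8, 5]:

Scanning through the array:
Position 1 (value 8): max_ending_here = 8, max_so_far = 8
Position 2 (value 0): max_ending_here = 8, max_so_far = 8
Position 3 (value -9): max_ending_here = -1, max_so_far = 8
Position 4 (value 7): max_ending_here = 7, max_so_far = 8
Position 5 (value -6): max_ending_here = 1, max_so_far = 8
Position 6 (value 7): max_ending_here = 8, max_so_far = 8
Position 7 (value 1): max_ending_here = 9, max_so_far = 9
Position 8 (value 8): max_ending_here = 17, max_so_far = 17
Position 9 (value 5): max_ending_here = 22, max_so_far = 22

Maximum subarray: [7, -6, 7, 1, 8, 5]
Maximum sum: 22

The maximum subarray is [7, -6, 7, 1, 8, 5] with sum 22. This subarray runs from index 4 to index 9.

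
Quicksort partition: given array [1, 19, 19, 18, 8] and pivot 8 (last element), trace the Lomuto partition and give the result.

Lomuto partition with pivot = 8:

Initial array: [1, 19, 19, 18, 8]

arr[0]=1 <= 8: swap with position 0, array becomes [1, 19, 19, 18, 8]
arr[1]=19 > 8: no swap
arr[2]=19 > 8: no swap
arr[3]=18 > 8: no swap

Place pivot at position 1: [1, 8, 19, 18, 19]
Pivot position: 1

After partitioning with pivot 8, the array becomes [1, 8, 19, 18, 19]. The pivot is placed at index 1. All elements to the left of the pivot are <= 8, and all elements to the right are > 8.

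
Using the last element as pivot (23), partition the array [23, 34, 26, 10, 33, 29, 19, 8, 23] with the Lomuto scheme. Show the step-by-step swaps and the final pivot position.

Lomuto partition with pivot = 23:

Initial array: [23, 34, 26, 10, 33, 29, 19, 8, 23]

arr[0]=23 <= 23: swap with position 0, array becomes [23, 34, 26, 10, 33, 29, 19, 8, 23]
arr[1]=34 > 23: no swap
arr[2]=26 > 23: no swap
arr[3]=10 <= 23: swap with position 1, array becomes [23, 10, 26, 34, 33, 29, 19, 8, 23]
arr[4]=33 > 23: no swap
arr[5]=29 > 23: no swap
arr[6]=19 <= 23: swap with position 2, array becomes [23, 10, 19, 34, 33, 29, 26, 8, 23]
arr[7]=8 <= 23: swap with position 3, array becomes [23, 10, 19, 8, 33, 29, 26, 34, 23]

Place pivot at position 4: [23, 10, 19, 8, 23, 29, 26, 34, 33]
Pivot position: 4

After partitioning with pivot 23, the array becomes [23, 10, 19, 8, 23, 29, 26, 34, 33]. The pivot is placed at index 4. All elements to the left of the pivot are <= 23, and all elements to the right are > 23.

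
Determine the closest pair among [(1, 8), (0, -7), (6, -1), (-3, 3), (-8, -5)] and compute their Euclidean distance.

Computing all pairwise distances among 5 points:

d((1, 8), (0, -7)) = 15.0333
d((1, 8), (6, -1)) = 10.2956
d((1, 8), (-3, 3)) = 6.4031 <-- minimum
d((1, 8), (-8, -5)) = 15.8114
d((0, -7), (6, -1)) = 8.4853
d((0, -7), (-3, 3)) = 10.4403
d((0, -7), (-8, -5)) = 8.2462
d((6, -1), (-3, 3)) = 9.8489
d((6, -1), (-8, -5)) = 14.5602
d((-3, 3), (-8, -5)) = 9.434

Closest pair: (1, 8) and (-3, 3) with distance 6.4031

The closest pair is (1, 8) and (-3, 3) with Euclidean distance 6.4031. For 5 points, brute-force pairwise comparison is shown above. For large n, the divide-and-conquer algorithm (sort by x, recurse on halves, check the dividing strip) achieves O(n log n).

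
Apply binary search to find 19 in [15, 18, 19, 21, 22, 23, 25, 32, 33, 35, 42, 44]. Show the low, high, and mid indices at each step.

Binary search for 19 in [15, 18, 19, 21, 22, 23, 25, 32, 33, 35, 42, 44]:

lo=0, hi=11, mid=5, arr[mid]=23 -> 23 > 19, search left half
lo=0, hi=4, mid=2, arr[mid]=19 -> Found target at index 2!

Binary search finds 19 at index 2 after 2 comparisons. The search repeatedly halves the search space by comparing with the middle element.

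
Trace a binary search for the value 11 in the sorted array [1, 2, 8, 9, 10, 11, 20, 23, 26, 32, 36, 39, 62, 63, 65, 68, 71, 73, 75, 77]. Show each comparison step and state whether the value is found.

Binary search for 11 in [1, 2, 8, 9, 10, 11, 20, 23, 26, 32, 36, 39, 62, 63, 65, 68, 71, 73, 75, 77]:

lo=0, hi=19, mid=9, arr[mid]=32 -> 32 > 11, search left half
lo=0, hi=8, mid=4, arr[mid]=10 -> 10 < 11, search right half
lo=5, hi=8, mid=6, arr[mid]=20 -> 20 > 11, search left half
lo=5, hi=5, mid=5, arr[mid]=11 -> Found target at index 5!

Binary search finds 11 at index 5 after 4 comparisons. The search repeatedly halves the search space by comparing with the middle element.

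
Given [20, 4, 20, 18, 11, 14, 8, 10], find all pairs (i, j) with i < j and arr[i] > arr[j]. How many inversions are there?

Finding inversions in [20, 4, 20, 18, 11, 14, 8, 10]:

(0, 1): arr[0]=20 > arr[1]=4
(0, 3): arr[0]=20 > arr[3]=18
(0, 4): arr[0]=20 > arr[4]=11
(0, 5): arr[0]=20 > arr[5]=14
(0, 6): arr[0]=20 > arr[6]=8
(0, 7): arr[0]=20 > arr[7]=10
(2, 3): arr[2]=20 > arr[3]=18
(2, 4): arr[2]=20 > arr[4]=11
(2, 5): arr[2]=20 > arr[5]=14
(2, 6): arr[2]=20 > arr[6]=8
(2, 7): arr[2]=20 > arr[7]=10
(3, 4): arr[3]=18 > arr[4]=11
(3, 5): arr[3]=18 > arr[5]=14
(3, 6): arr[3]=18 > arr[6]=8
(3, 7): arr[3]=18 > arr[7]=10
(4, 6): arr[4]=11 > arr[6]=8
(4, 7): arr[4]=11 > arr[7]=10
(5, 6): arr[5]=14 > arr[6]=8
(5, 7): arr[5]=14 > arr[7]=10

Total inversions: 19

The array has 19 inversion(s): (0,1), (0,3), (0,4), (0,5), (0,6), (0,7), (2,3), (2,4), (2,5), (2,6), (2,7), (3,4), (3,5), (3,6), (3,7), (4,6), (4,7), (5,6), (5,7). Each pair (i,j) satisfies i < j and arr[i] > arr[j].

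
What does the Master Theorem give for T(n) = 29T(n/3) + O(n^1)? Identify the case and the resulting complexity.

Master Theorem for T(n) = 29T(n/3) + O(n^1):

a = 29, b = 3, c = 1
log_b(a) = log_3(29) = 3.0650

Case 1: c = 1 < log_3(29) = 3.0650
T(n) = O(n^(log_3 29))

For T(n) = 29T(n/3) + O(n^1): log_3(29) = 3.0650. This is Case 1 of the Master Theorem (c < log_b(a), work dominated by leaves), giving O(n^(log_3 29)).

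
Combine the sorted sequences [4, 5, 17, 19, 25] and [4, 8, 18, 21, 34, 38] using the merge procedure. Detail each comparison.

Merging process:

Compare 4 vs 4: take 4 from left. Merged: [4]
Compare 5 vs 4: take 4 from right. Merged: [4, 4]
Compare 5 vs 8: take 5 from left. Merged: [4, 4, 5]
Compare 17 vs 8: take 8 from right. Merged: [4, 4, 5, 8]
Compare 17 vs 18: take 17 from left. Merged: [4, 4, 5, 8, 17]
Compare 19 vs 18: take 18 from right. Merged: [4, 4, 5, 8, 17, 18]
Compare 19 vs 21: take 19 from left. Merged: [4, 4, 5, 8, 17, 18, 19]
Compare 25 vs 21: take 21 from right. Merged: [4, 4, 5, 8, 17, 18, 19, 21]
Compare 25 vs 34: take 25 from left. Merged: [4, 4, 5, 8, 17, 18, 19, 21, 25]
Append remaining from right: [34, 38]. Merged: [4, 4, 5, 8, 17, 18, 19, 21, 25, 34, 38]

Final merged array: [4, 4, 5, 8, 17, 18, 19, 21, 25, 34, 38]
Total comparisons: 9

The merged array is [4, 4, 5, 8, 17, 18, 19, 21, 25, 34, 38], requiring 9 comparisons. The merge step runs in O(n) time where n is the total number of elements.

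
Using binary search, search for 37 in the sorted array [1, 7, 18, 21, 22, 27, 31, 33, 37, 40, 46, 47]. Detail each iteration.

Binary search for 37 in [1, 7, 18, 21, 22, 27, 31, 33, 37, 40, 46, 47]:

lo=0, hi=11, mid=5, arr[mid]=27 -> 27 < 37, search right half
lo=6, hi=11, mid=8, arr[mid]=37 -> Found target at index 8!

Binary search finds 37 at index 8 after 2 comparisons. The search repeatedly halves the search space by comparing with the middle element.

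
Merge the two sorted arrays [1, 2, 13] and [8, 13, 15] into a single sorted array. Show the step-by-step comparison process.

Merging process:

Compare 1 vs 8: take 1 from left. Merged: [1]
Compare 2 vs 8: take 2 from left. Merged: [1, 2]
Compare 13 vs 8: take 8 from right. Merged: [1, 2, 8]
Compare 13 vs 13: take 13 from left. Merged: [1, 2, 8, 13]
Append remaining from right: [13, 15]. Merged: [1, 2, 8, 13, 13, 15]

Final merged array: [1, 2, 8, 13, 13, 15]
Total comparisons: 4

The merged array is [1, 2, 8, 13, 13, 15], requiring 4 comparisons. The merge step runs in O(n) time where n is the total number of elements.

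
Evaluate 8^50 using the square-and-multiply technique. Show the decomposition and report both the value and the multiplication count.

Computing 8^50 by squaring (build up from 8^1; each line after the first costs one multiplication):

8^1 = 8
8^2 = (8^1)^2 = 8^2 = 64
8^3 = 8 * 8^2 = 8 * 64 = 512
8^6 = (8^3)^2 = 512^2 = 262144
8^12 = (8^6)^2 = 262144^2 = 68719476736
8^24 = (8^12)^2 = 68719476736^2 = 4722366482869645213696
8^25 = 8 * 8^24 = 8 * 4722366482869645213696 = 37778931862957161709568
8^50 = (8^25)^2 = 37778931862957161709568^2 = 1427247692705959881058285969449495136382746624

Result: 1427247692705959881058285969449495136382746624
Multiplications needed: 7 (7 lines after 8^1)

8^50 = 1427247692705959881058285969449495136382746624. Using exponentiation by squaring, this requires 7 multiplications. The key idea: if the exponent is even, square the half-power; if odd, multiply by the base once.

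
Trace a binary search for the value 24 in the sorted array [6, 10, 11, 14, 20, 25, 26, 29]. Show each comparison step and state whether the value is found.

Binary search for 24 in [6, 10, 11, 14, 20, 25, 26, 29]:

lo=0, hi=7, mid=3, arr[mid]=14 -> 14 < 24, search right half
lo=4, hi=7, mid=5, arr[mid]=25 -> 25 > 24, search left half
lo=4, hi=4, mid=4, arr[mid]=20 -> 20 < 24, search right half
lo=5 > hi=4, target 24 not found

Binary search determines that 24 is not in the array after 3 comparisons. The search space was exhausted without finding the target.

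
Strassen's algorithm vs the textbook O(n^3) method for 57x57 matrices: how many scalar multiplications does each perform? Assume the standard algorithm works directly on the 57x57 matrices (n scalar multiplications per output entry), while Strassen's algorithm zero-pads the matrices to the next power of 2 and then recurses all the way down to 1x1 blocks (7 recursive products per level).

Matrix multiplication for 57x57 matrices:

Strassen's algorithm requires power-of-2 dimensions. Pad 57x57 to 64x64 (next power of 2).

Standard algorithm: 57^3 = 185193 multiplications
Strassen's algorithm: 7^(log2(64)) = 7^6 = 117649 multiplications
Savings: 185193 - 117649 = 67544 multiplications

Standard: 185193 multiplications (57^3). Strassen: 117649 multiplications (7^6, after padding to 64x64). Strassen reduces 8 recursive multiplications to 7 at each level.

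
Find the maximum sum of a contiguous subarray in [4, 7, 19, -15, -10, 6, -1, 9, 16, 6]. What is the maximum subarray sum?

Using Kadane's algorithm on [4, 7, 19, -15, -10, 6, -1, 9, 16, 6]:

Scanning through the array:
Position 1 (value 7): max_ending_here = 11, max_so_far = 11
Position 2 (value 19): max_ending_here = 30, max_so_far = 30
Position 3 (value -15): max_ending_here = 15, max_so_far = 30
Position 4 (value -10): max_ending_here = 5, max_so_far = 30
Position 5 (value 6): max_ending_here = 11, max_so_far = 30
Position 6 (value -1): max_ending_here = 10, max_so_far = 30
Position 7 (value 9): max_ending_here = 19, max_so_far = 30
Position 8 (value 16): max_ending_here = 35, max_so_far = 35
Position 9 (value 6): max_ending_here = 41, max_so_far = 41

Maximum subarray: [4, 7, 19, -15, -10, 6, -1, 9, 16, 6]
Maximum sum: 41

The maximum subarray is [4, 7, 19, -15, -10, 6, -1, 9, 16, 6] with sum 41. This subarray runs from index 0 to index 9.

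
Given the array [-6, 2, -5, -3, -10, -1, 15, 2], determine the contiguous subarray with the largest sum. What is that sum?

Using Kadane's algorithm on [-6, 2, -5, -3, -10, -1, 15, 2]:

Scanning through the array:
Position 1 (value 2): max_ending_here = 2, max_so_far = 2
Position 2 (value -5): max_ending_here = -3, max_so_far = 2
Position 3 (value -3): max_ending_here = -3, max_so_far = 2
Position 4 (value -10): max_ending_here = -10, max_so_far = 2
Position 5 (value -1): max_ending_here = -1, max_so_far = 2
Position 6 (value 15): max_ending_here = 15, max_so_far = 15
Position 7 (value 2): max_ending_here = 17, max_so_far = 17

Maximum subarray: [15, 2]
Maximum sum: 17

The maximum subarray is [15, 2] with sum 17. This subarray runs from index 6 to index 7.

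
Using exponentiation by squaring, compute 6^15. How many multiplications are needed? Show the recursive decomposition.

Computing 6^15 by squaring (build up from 6^1; each line after the first costs one multiplication):

6^1 = 6
6^2 = (6^1)^2 = 6^2 = 36
6^3 = 6 * 6^2 = 6 * 36 = 216
6^6 = (6^3)^2 = 216^2 = 46656
6^7 = 6 * 6^6 = 6 * 46656 = 279936
6^14 = (6^7)^2 = 279936^2 = 78364164096
6^15 = 6 * 6^14 = 6 * 78364164096 = 470184984576

Result: 470184984576
Multiplications needed: 6 (6 lines after 6^1)

6^15 = 470184984576. Using exponentiation by squaring, this requires 6 multiplications. The key idea: if the exponent is even, square the half-power; if odd, multiply by the base once.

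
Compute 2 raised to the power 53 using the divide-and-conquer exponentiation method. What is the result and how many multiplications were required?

Computing 2^53 by squaring (build up from 2^1; each line after the first costs one multiplication):

2^1 = 2
2^2 = (2^1)^2 = 2^2 = 4
2^3 = 2 * 2^2 = 2 * 4 = 8
2^6 = (2^3)^2 = 8^2 = 64
2^12 = (2^6)^2 = 64^2 = 4096
2^13 = 2 * 2^12 = 2 * 4096 = 8192
2^26 = (2^13)^2 = 8192^2 = 67108864
2^52 = (2^26)^2 = 67108864^2 = 4503599627370496
2^53 = 2 * 2^52 = 2 * 4503599627370496 = 9007199254740992

Result: 9007199254740992
Multiplications needed: 8 (8 lines after 2^1)

2^53 = 9007199254740992. Using exponentiation by squaring, this requires 8 multiplications. The key idea: if the exponent is even, square the half-power; if odd, multiply by the base once.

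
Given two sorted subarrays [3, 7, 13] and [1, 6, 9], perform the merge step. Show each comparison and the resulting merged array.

Merging process:

Compare 3 vs 1: take 1 from right. Merged: [1]
Compare 3 vs 6: take 3 from left. Merged: [1, 3]
Compare 7 vs 6: take 6 from right. Merged: [1, 3, 6]
Compare 7 vs 9: take 7 from left. Merged: [1, 3, 6, 7]
Compare 13 vs 9: take 9 from right. Merged: [1, 3, 6, 7, 9]
Append remaining from left: [13]. Merged: [1, 3, 6, 7, 9, 13]

Final merged array: [1, 3, 6, 7, 9, 13]
Total comparisons: 5

The merged array is [1, 3, 6, 7, 9, 13], requiring 5 comparisons. The merge step runs in O(n) time where n is the total number of elements.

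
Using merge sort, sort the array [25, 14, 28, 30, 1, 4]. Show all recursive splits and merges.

Merge sort trace:

Split: [25, 14, 28, 30, 1, 4] -> [25, 14, 28] and [30, 1, 4]
  Split: [25, 14, 28] -> [25] and [14, 28]
    Split: [14, 28] -> [14] and [28]
    Merge: [14] + [28] -> [14, 28]
  Merge: [25] + [14, 28] -> [14, 25, 28]
  Split: [30, 1, 4] -> [30] and [1, 4]
    Split: [1, 4] -> [1] and [4]
    Merge: [1] + [4] -> [1, 4]
  Merge: [30] + [1, 4] -> [1, 4, 30]
Merge: [14, 25, 28] + [1, 4, 30] -> [1, 4, 14, 25, 28, 30]

Final sorted array: [1, 4, 14, 25, 28, 30]

The merge sort proceeds by recursively splitting the array and merging sorted halves.
After all merges, the sorted array is [1, 4, 14, 25, 28, 30].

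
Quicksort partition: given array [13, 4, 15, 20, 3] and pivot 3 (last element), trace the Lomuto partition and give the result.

Lomuto partition with pivot = 3:

Initial array: [13, 4, 15, 20, 3]

arr[0]=13 > 3: no swap
arr[1]=4 > 3: no swap
arr[2]=15 > 3: no swap
arr[3]=20 > 3: no swap

Place pivot at position 0: [3, 4, 15, 20, 13]
Pivot position: 0

After partitioning with pivot 3, the array becomes [3, 4, 15, 20, 13]. The pivot is placed at index 0. All elements to the left of the pivot are <= 3, and all elements to the right are > 3.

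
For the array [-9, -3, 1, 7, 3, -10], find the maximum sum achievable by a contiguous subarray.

Using Kadane's algorithm on [-9, -3, 1, 7, 3, -10]:

Scanning through the array:
Position 1 (value -3): max_ending_here = -3, max_so_far = -3
Position 2 (value 1): max_ending_here = 1, max_so_far = 1
Position 3 (value 7): max_ending_here = 8, max_so_far = 8
Position 4 (value 3): max_ending_here = 11, max_so_far = 11
Position 5 (value -10): max_ending_here = 1, max_so_far = 11

Maximum subarray: [1, 7, 3]
Maximum sum: 11

The maximum subarray is [1, 7, 3] with sum 11. This subarray runs from index 2 to index 4.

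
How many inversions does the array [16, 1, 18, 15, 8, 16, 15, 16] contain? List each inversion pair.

Finding inversions in [16, 1, 18, 15, 8, 16, 15, 16]:

(0, 1): arr[0]=16 > arr[1]=1
(0, 3): arr[0]=16 > arr[3]=15
(0, 4): arr[0]=16 > arr[4]=8
(0, 6): arr[0]=16 > arr[6]=15
(2, 3): arr[2]=18 > arr[3]=15
(2, 4): arr[2]=18 > arr[4]=8
(2, 5): arr[2]=18 > arr[5]=16
(2, 6): arr[2]=18 > arr[6]=15
(2, 7): arr[2]=18 > arr[7]=16
(3, 4): arr[3]=15 > arr[4]=8
(5, 6): arr[5]=16 > arr[6]=15

Total inversions: 11

The array has 11 inversion(s): (0,1), (0,3), (0,4), (0,6), (2,3), (2,4), (2,5), (2,6), (2,7), (3,4), (5,6). Each pair (i,j) satisfies i < j and arr[i] > arr[j].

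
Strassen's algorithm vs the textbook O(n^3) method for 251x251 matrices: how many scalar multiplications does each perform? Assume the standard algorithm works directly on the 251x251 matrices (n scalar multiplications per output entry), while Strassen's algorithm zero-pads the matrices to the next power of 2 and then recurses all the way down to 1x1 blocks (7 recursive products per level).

Matrix multiplication for 251x251 matrices:

Strassen's algorithm requires power-of-2 dimensions. Pad 251x251 to 256x256 (next power of 2).

Standard algorithm: 251^3 = 15813251 multiplications
Strassen's algorithm: 7^(log2(256)) = 7^8 = 5764801 multiplications
Savings: 15813251 - 5764801 = 10048450 multiplications

Standard: 15813251 multiplications (251^3). Strassen: 5764801 multiplications (7^8, after padding to 256x256). Strassen reduces 8 recursive multiplications to 7 at each level.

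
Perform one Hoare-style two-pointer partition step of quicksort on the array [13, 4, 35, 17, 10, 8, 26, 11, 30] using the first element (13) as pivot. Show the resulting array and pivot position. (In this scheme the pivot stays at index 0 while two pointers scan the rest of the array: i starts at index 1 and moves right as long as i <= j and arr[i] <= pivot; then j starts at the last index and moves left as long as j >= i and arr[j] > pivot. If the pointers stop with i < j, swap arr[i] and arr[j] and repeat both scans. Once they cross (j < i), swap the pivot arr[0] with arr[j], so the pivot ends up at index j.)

Hoare-style two-pointer partition with pivot = 13:

Initial array: [13, 4, 35, 17, 10, 8, 26, 11, 30]

Pointers start at i = 1, j = 8.
i stops at index 2 (arr[2]=35 > 13), j stops at index 7 (arr[7]=11 <= 13): swap arr[2] and arr[7], array becomes [13, 4, 11, 17, 10, 8, 26, 35, 30]
i stops at index 3 (arr[3]=17 > 13), j stops at index 5 (arr[5]=8 <= 13): swap arr[3] and arr[5], array becomes [13, 4, 11, 8, 10, 17, 26, 35, 30]
i ends at 5, j ends at 4: the pointers have crossed (j < i), so scanning stops.

Swap pivot arr[0] with arr[4] to place pivot at position 4: [10, 4, 11, 8, 13, 17, 26, 35, 30]
Pivot position: 4

After partitioning with pivot 13, the array becomes [10, 4, 11, 8, 13, 17, 26, 35, 30]. The pivot is placed at index 4. All elements to the left of the pivot are <= 13, and all elements to the right are > 13.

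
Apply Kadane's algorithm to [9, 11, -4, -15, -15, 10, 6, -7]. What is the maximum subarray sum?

Using Kadane's algorithm on [9, 11, -4, -15, -15, 10, 6, -7]:

Scanning through the array:
Position 1 (value 11): max_ending_here = 20, max_so_far = 20
Position 2 (value -4): max_ending_here = 16, max_so_far = 20
Position 3 (value -15): max_ending_here = 1, max_so_far = 20
Position 4 (value -15): max_ending_here = -14, max_so_far = 20
Position 5 (value 10): max_ending_here = 10, max_so_far = 20
Position 6 (value 6): max_ending_here = 16, max_so_far = 20
Position 7 (value -7): max_ending_here = 9, max_so_far = 20

Maximum subarray: [9, 11]
Maximum sum: 20

The maximum subarray is [9, 11] with sum 20. This subarray runs from index 0 to index 1.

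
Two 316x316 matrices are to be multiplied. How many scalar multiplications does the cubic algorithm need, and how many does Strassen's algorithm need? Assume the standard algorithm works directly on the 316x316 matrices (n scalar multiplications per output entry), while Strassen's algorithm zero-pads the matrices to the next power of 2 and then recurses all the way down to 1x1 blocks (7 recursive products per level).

Matrix multiplication for 316x316 matrices:

Strassen's algorithm requires power-of-2 dimensions. Pad 316x316 to 512x512 (next power of 2).

Standard algorithm: 316^3 = 31554496 multiplications
Strassen's algorithm: 7^(log2(512)) = 7^9 = 40353607 multiplications
Difference: 31554496 - 40353607 = -8799111 (Strassen uses MORE here due to padding overhead — for small or just-over-power-of-2 n, padding can outweigh the per-level savings)

Standard: 31554496 multiplications (316^3). Strassen: 40353607 multiplications (7^9, after padding to 512x512). Strassen reduces 8 recursive multiplications to 7 at each level.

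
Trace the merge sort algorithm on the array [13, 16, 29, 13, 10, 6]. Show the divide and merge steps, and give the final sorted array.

Merge sort trace:

Split: [13, 16, 29, 13, 10, 6] -> [13, 16, 29] and [13, 10, 6]
  Split: [13, 16, 29] -> [13] and [16, 29]
    Split: [16, 29] -> [16] and [29]
    Merge: [16] + [29] -> [16, 29]
  Merge: [13] + [16, 29] -> [13, 16, 29]
  Split: [13, 10, 6] -> [13] and [10, 6]
    Split: [10, 6] -> [10] and [6]
    Merge: [10] + [6] -> [6, 10]
  Merge: [13] + [6, 10] -> [6, 10, 13]
Merge: [13, 16, 29] + [6, 10, 13] -> [6, 10, 13, 13, 16, 29]

Final sorted array: [6, 10, 13, 13, 16, 29]

The merge sort proceeds by recursively splitting the array and merging sorted halves.
After all merges, the sorted array is [6, 10, 13, 13, 16, 29].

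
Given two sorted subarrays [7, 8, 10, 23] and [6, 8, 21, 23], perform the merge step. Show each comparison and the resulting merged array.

Merging process:

Compare 7 vs 6: take 6 from right. Merged: [6]
Compare 7 vs 8: take 7 from left. Merged: [6, 7]
Compare 8 vs 8: take 8 from left. Merged: [6, 7, 8]
Compare 10 vs 8: take 8 from right. Merged: [6, 7, 8, 8]
Compare 10 vs 21: take 10 from left. Merged: [6, 7, 8, 8, 10]
Compare 23 vs 21: take 21 from right. Merged: [6, 7, 8, 8, 10, 21]
Compare 23 vs 23: take 23 from left. Merged: [6, 7, 8, 8, 10, 21, 23]
Append remaining from right: [23]. Merged: [6, 7, 8, 8, 10, 21, 23, 23]

Final merged array: [6, 7, 8, 8, 10, 21, 23, 23]
Total comparisons: 7

The merged array is [6, 7, 8, 8, 10, 21, 23, 23], requiring 7 comparisons. The merge step runs in O(n) time where n is the total number of elements.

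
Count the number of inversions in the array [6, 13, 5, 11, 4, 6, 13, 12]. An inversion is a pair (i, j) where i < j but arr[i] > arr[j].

Finding inversions in [6, 13, 5, 11, 4, 6, 13, 12]:

(0, 2): arr[0]=6 > arr[2]=5
(0, 4): arr[0]=6 > arr[4]=4
(1, 2): arr[1]=13 > arr[2]=5
(1, 3): arr[1]=13 > arr[3]=11
(1, 4): arr[1]=13 > arr[4]=4
(1, 5): arr[1]=13 > arr[5]=6
(1, 7): arr[1]=13 > arr[7]=12
(2, 4): arr[2]=5 > arr[4]=4
(3, 4): arr[3]=11 > arr[4]=4
(3, 5): arr[3]=11 > arr[5]=6
(6, 7): arr[6]=13 > arr[7]=12

Total inversions: 11

The array has 11 inversion(s): (0,2), (0,4), (1,2), (1,3), (1,4), (1,5), (1,7), (2,4), (3,4), (3,5), (6,7). Each pair (i,j) satisfies i < j and arr[i] > arr[j].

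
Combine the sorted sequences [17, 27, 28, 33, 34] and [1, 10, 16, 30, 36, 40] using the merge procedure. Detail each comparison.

Merging process:

Compare 17 vs 1: take 1 from right. Merged: [1]
Compare 17 vs 10: take 10 from right. Merged: [1, 10]
Compare 17 vs 16: take 16 from right. Merged: [1, 10, 16]
Compare 17 vs 30: take 17 from left. Merged: [1, 10, 16, 17]
Compare 27 vs 30: take 27 from left. Merged: [1, 10, 16, 17, 27]
Compare 28 vs 30: take 28 from left. Merged: [1, 10, 16, 17, 27, 28]
Compare 33 vs 30: take 30 from right. Merged: [1, 10, 16, 17, 27, 28, 30]
Compare 33 vs 36: take 33 from left. Merged: [1, 10, 16, 17, 27, 28, 30, 33]
Compare 34 vs 36: take 34 from left. Merged: [1, 10, 16, 17, 27, 28, 30, 33, 34]
Append remaining from right: [36, 40]. Merged: [1, 10, 16, 17, 27, 28, 30, 33, 34, 36, 40]

Final merged array: [1, 10, 16, 17, 27, 28, 30, 33, 34, 36, 40]
Total comparisons: 9

The merged array is [1, 10, 16, 17, 27, 28, 30, 33, 34, 36, 40], requiring 9 comparisons. The merge step runs in O(n) time where n is the total number of elements.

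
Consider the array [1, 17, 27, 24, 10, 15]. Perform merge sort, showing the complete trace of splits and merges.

Merge sort trace:

Split: [1, 17, 27, 24, 10, 15] -> [1, 17, 27] and [24, 10, 15]
  Split: [1, 17, 27] -> [1] and [17, 27]
    Split: [17, 27] -> [17] and [27]
    Merge: [17] + [27] -> [17, 27]
  Merge: [1] + [17, 27] -> [1, 17, 27]
  Split: [24, 10, 15] -> [24] and [10, 15]
    Split: [10, 15] -> [10] and [15]
    Merge: [10] + [15] -> [10, 15]
  Merge: [24] + [10, 15] -> [10, 15, 24]
Merge: [1, 17, 27] + [10, 15, 24] -> [1, 10, 15, 17, 24, 27]

Final sorted array: [1, 10, 15, 17, 24, 27]

The merge sort proceeds by recursively splitting the array and merging sorted halves.
After all merges, the sorted array is [1, 10, 15, 17, 24, 27].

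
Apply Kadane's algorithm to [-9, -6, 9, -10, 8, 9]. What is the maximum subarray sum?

Using Kadane's algorithm on [-9, -6, 9, -10, 8, 9]:

Scanning through the array:
Position 1 (value -6): max_ending_here = -6, max_so_far = -6
Position 2 (value 9): max_ending_here = 9, max_so_far = 9
Position 3 (value -10): max_ending_here = -1, max_so_far = 9
Position 4 (value 8): max_ending_here = 8, max_so_far = 9
Position 5 (value 9): max_ending_here = 17, max_so_far = 17

Maximum subarray: [8, 9]
Maximum sum: 17

The maximum subarray is [8, 9] with sum 17. This subarray runs from index 4 to index 5.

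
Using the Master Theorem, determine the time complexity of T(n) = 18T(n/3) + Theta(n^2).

Master Theorem for T(n) = 18T(n/3) + O(n^2):

a = 18, b = 3, c = 2
log_b(a) = log_3(18) = 2.6309

Case 1: c = 2 < log_3(18) = 2.6309
T(n) = O(n^(log_3 18))

For T(n) = 18T(n/3) + O(n^2): log_3(18) = 2.6309. This is Case 1 of the Master Theorem (c < log_b(a), work dominated by leaves), giving O(n^(log_3 18)).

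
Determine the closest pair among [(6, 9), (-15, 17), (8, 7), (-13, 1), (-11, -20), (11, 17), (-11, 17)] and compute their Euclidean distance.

Computing all pairwise distances among 7 points:

d((6, 9), (-15, 17)) = 22.4722
d((6, 9), (8, 7)) = 2.8284 <-- minimum
d((6, 9), (-13, 1)) = 20.6155
d((6, 9), (-11, -20)) = 33.6155
d((6, 9), (11, 17)) = 9.434
d((6, 9), (-11, 17)) = 18.7883
d((-15, 17), (8, 7)) = 25.0799
d((-15, 17), (-13, 1)) = 16.1245
d((-15, 17), (-11, -20)) = 37.2156
d((-15, 17), (11, 17)) = 26.0
d((-15, 17), (-11, 17)) = 4.0
d((8, 7), (-13, 1)) = 21.8403
d((8, 7), (-11, -20)) = 33.0151
d((8, 7), (11, 17)) = 10.4403
d((8, 7), (-11, 17)) = 21.4709
d((-13, 1), (-11, -20)) = 21.095
d((-13, 1), (11, 17)) = 28.8444
d((-13, 1), (-11, 17)) = 16.1245
d((-11, -20), (11, 17)) = 43.0465
d((-11, -20), (-11, 17)) = 37.0
d((11, 17), (-11, 17)) = 22.0

Closest pair: (6, 9) and (8, 7) with distance 2.8284

The closest pair is (6, 9) and (8, 7) with Euclidean distance 2.8284. For 7 points, brute-force pairwise comparison is shown above. For large n, the divide-and-conquer algorithm (sort by x, recurse on halves, check the dividing strip) achieves O(n log n).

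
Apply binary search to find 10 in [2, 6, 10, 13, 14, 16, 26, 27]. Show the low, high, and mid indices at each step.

Binary search for 10 in [2, 6, 10, 13, 14, 16, 26, 27]:

lo=0, hi=7, mid=3, arr[mid]=13 -> 13 > 10, search left half
lo=0, hi=2, mid=1, arr[mid]=6 -> 6 < 10, search right half
lo=2, hi=2, mid=2, arr[mid]=10 -> Found target at index 2!

Binary search finds 10 at index 2 after 3 comparisons. The search repeatedly halves the search space by comparing with the middle element.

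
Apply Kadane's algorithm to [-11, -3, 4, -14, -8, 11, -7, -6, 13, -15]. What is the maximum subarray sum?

Using Kadane's algorithm on [-11, -3, 4, -14, -8, 11, -7, -6, 13, -15]:

Scanning through the array:
Position 1 (value -3): max_ending_here = -3, max_so_far = -3
Position 2 (value 4): max_ending_here = 4, max_so_far = 4
Position 3 (value -14): max_ending_here = -10, max_so_far = 4
Position 4 (value -8): max_ending_here = -8, max_so_far = 4
Position 5 (value 11): max_ending_here = 11, max_so_far = 11
Position 6 (value -7): max_ending_here = 4, max_so_far = 11
Position 7 (value -6): max_ending_here = -2, max_so_far = 11
Position 8 (value 13): max_ending_here = 13, max_so_far = 13
Position 9 (value -15): max_ending_here = -2, max_so_far = 13

Maximum subarray: [13]
Maximum sum: 13

The maximum subarray is [13] with sum 13. This subarray runs from index 8 to index 8.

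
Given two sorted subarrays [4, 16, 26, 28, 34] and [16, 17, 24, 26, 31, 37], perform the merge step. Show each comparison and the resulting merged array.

Merging process:

Compare 4 vs 16: take 4 from left. Merged: [4]
Compare 16 vs 16: take 16 from left. Merged: [4, 16]
Compare 26 vs 16: take 16 from right. Merged: [4, 16, 16]
Compare 26 vs 17: take 17 from right. Merged: [4, 16, 16, 17]
Compare 26 vs 24: take 24 from right. Merged: [4, 16, 16, 17, 24]
Compare 26 vs 26: take 26 from left. Merged: [4, 16, 16, 17, 24, 26]
Compare 28 vs 26: take 26 from right. Merged: [4, 16, 16, 17, 24, 26, 26]
Compare 28 vs 31: take 28 from left. Merged: [4, 16, 16, 17, 24, 26, 26, 28]
Compare 34 vs 31: take 31 from right. Merged: [4, 16, 16, 17, 24, 26, 26, 28, 31]
Compare 34 vs 37: take 34 from left. Merged: [4, 16, 16, 17, 24, 26, 26, 28, 31, 34]
Append remaining from right: [37]. Merged: [4, 16, 16, 17, 24, 26, 26, 28, 31, 34, 37]

Final merged array: [4, 16, 16, 17, 24, 26, 26, 28, 31, 34, 37]
Total comparisons: 10

The merged array is [4, 16, 16, 17, 24, 26, 26, 28, 31, 34, 37], requiring 10 comparisons. The merge step runs in O(n) time where n is the total number of elements.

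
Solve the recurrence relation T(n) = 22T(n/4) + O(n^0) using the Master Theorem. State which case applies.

Master Theorem for T(n) = 22T(n/4) + O(n^0):

a = 22, b = 4, c = 0
log_b(a) = log_4(22) = 2.2297

Case 1: c = 0 < log_4(22) = 2.2297
T(n) = O(n^(log_4 22))

For T(n) = 22T(n/4) + O(n^0): log_4(22) = 2.2297. This is Case 1 of the Master Theorem (c < log_b(a), work dominated by leaves), giving O(n^(log_4 22)).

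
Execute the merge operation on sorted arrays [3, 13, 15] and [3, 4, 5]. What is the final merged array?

Merging process:

Compare 3 vs 3: take 3 from left. Merged: [3]
Compare 13 vs 3: take 3 from right. Merged: [3, 3]
Compare 13 vs 4: take 4 from right. Merged: [3, 3, 4]
Compare 13 vs 5: take 5 from right. Merged: [3, 3, 4, 5]
Append remaining from left: [13, 15]. Merged: [3, 3, 4, 5, 13, 15]

Final merged array: [3, 3, 4, 5, 13, 15]
Total comparisons: 4

The merged array is [3, 3, 4, 5, 13, 15], requiring 4 comparisons. The merge step runs in O(n) time where n is the total number of elements.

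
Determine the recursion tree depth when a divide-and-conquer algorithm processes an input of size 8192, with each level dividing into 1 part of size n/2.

For divide and conquer with division factor 2:

Problem sizes at each level:
Level 0: 8192
Level 1: 4096
Level 2: 2048
Level 3: 1024
Level 4: 512
Level 5: 256
Level 6: 128
Level 7: 64
Level 8: 32
Level 9: 16
Level 10: 8
Level 11: 4
Level 12: 2
Level 13: 1

The root is level 0 and the size-1 base case is level 13 (the tree spans levels 0 through 13, i.e. 14 levels counting the root), so the depth is the number of divisions: log_2(8192) = 13

The recursion tree depth is log_2(8192) = 13. At each level, the problem size is divided by 2, so it takes 13 divisions to reduce to a base case of size 1. The algorithm makes 1 recursive call at each level.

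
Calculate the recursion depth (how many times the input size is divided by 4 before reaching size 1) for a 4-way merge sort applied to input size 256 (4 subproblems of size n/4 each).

For divide and conquer with division factor 4:

Problem sizes at each level:
Level 0: 256
Level 1: 64
Level 2: 16
Level 3: 4
Level 4: 1

The root is level 0 and the size-1 base case is level 4 (the tree spans levels 0 through 4, i.e. 5 levels counting the root), so the depth is the number of divisions: log_4(256) = 4

The recursion tree depth is log_4(256) = 4. At each level, the problem size is divided by 4, so it takes 4 divisions to reduce to a base case of size 1. The algorithm makes 4 recursive calls at each level.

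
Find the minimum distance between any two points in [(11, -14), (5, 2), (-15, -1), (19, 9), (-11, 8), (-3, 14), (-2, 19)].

Computing all pairwise distances among 7 points:

d((11, -14), (5, 2)) = 17.088
d((11, -14), (-15, -1)) = 29.0689
d((11, -14), (19, 9)) = 24.3516
d((11, -14), (-11, 8)) = 31.1127
d((11, -14), (-3, 14)) = 31.305
d((11, -14), (-2, 19)) = 35.4683
d((5, 2), (-15, -1)) = 20.2237
d((5, 2), (19, 9)) = 15.6525
d((5, 2), (-11, 8)) = 17.088
d((5, 2), (-3, 14)) = 14.4222
d((5, 2), (-2, 19)) = 18.3848
d((-15, -1), (19, 9)) = 35.4401
d((-15, -1), (-11, 8)) = 9.8489
d((-15, -1), (-3, 14)) = 19.2094
d((-15, -1), (-2, 19)) = 23.8537
d((19, 9), (-11, 8)) = 30.0167
d((19, 9), (-3, 14)) = 22.561
d((19, 9), (-2, 19)) = 23.2594
d((-11, 8), (-3, 14)) = 10.0
d((-11, 8), (-2, 19)) = 14.2127
d((-3, 14), (-2, 19)) = 5.099 <-- minimum

Closest pair: (-3, 14) and (-2, 19) with distance 5.099

The closest pair is (-3, 14) and (-2, 19) with Euclidean distance 5.099. For 7 points, brute-force pairwise comparison is shown above. For large n, the divide-and-conquer algorithm (sort by x, recurse on halves, check the dividing strip) achieves O(n log n).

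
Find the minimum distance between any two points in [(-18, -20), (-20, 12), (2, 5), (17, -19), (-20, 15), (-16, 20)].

Computing all pairwise distances among 6 points:

d((-18, -20), (-20, 12)) = 32.0624
d((-18, -20), (2, 5)) = 32.0156
d((-18, -20), (17, -19)) = 35.0143
d((-18, -20), (-20, 15)) = 35.0571
d((-18, -20), (-16, 20)) = 40.05
d((-20, 12), (2, 5)) = 23.0868
d((-20, 12), (17, -19)) = 48.2701
d((-20, 12), (-20, 15)) = 3.0 <-- minimum
d((-20, 12), (-16, 20)) = 8.9443
d((2, 5), (17, -19)) = 28.3019
d((2, 5), (-20, 15)) = 24.1661
d((2, 5), (-16, 20)) = 23.4307
d((17, -19), (-20, 15)) = 50.2494
d((17, -19), (-16, 20)) = 51.0882
d((-20, 15), (-16, 20)) = 6.4031

Closest pair: (-20, 12) and (-20, 15) with distance 3.0

The closest pair is (-20, 12) and (-20, 15) with Euclidean distance 3.0. For 6 points, brute-force pairwise comparison is shown above. For large n, the divide-and-conquer algorithm (sort by x, recurse on halves, check the dividing strip) achieves O(n log n).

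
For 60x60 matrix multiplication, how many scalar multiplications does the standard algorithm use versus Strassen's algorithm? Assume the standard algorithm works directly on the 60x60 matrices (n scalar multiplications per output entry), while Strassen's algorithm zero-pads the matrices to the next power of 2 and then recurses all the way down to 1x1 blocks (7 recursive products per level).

Matrix multiplication for 60x60 matrices:

Strassen's algorithm requires power-of-2 dimensions. Pad 60x60 to 64x64 (next power of 2).

Standard algorithm: 60^3 = 216000 multiplications
Strassen's algorithm: 7^(log2(64)) = 7^6 = 117649 multiplications
Savings: 216000 - 117649 = 98351 multiplications

Standard: 216000 multiplications (60^3). Strassen: 117649 multiplications (7^6, after padding to 64x64). Strassen reduces 8 recursive multiplications to 7 at each level.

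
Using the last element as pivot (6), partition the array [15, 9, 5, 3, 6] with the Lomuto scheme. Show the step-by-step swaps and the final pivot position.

Lomuto partition with pivot = 6:

Initial array: [15, 9, 5, 3, 6]

arr[0]=15 > 6: no swap
arr[1]=9 > 6: no swap
arr[2]=5 <= 6: swap with position 0, array becomes [5, 9, 15, 3, 6]
arr[3]=3 <= 6: swap with position 1, array becomes [5, 3, 15, 9, 6]

Place pivot at position 2: [5, 3, 6, 9, 15]
Pivot position: 2

After partitioning with pivot 6, the array becomes [5, 3, 6, 9, 15]. The pivot is placed at index 2. All elements to the left of the pivot are <= 6, and all elements to the right are > 6.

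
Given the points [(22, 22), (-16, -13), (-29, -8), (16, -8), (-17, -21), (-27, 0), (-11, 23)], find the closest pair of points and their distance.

Computing all pairwise distances among 7 points:

d((22, 22), (-16, -13)) = 51.6624
d((22, 22), (-29, -8)) = 59.1692
d((22, 22), (16, -8)) = 30.5941
d((22, 22), (-17, -21)) = 58.0517
d((22, 22), (-27, 0)) = 53.7122
d((22, 22), (-11, 23)) = 33.0151
d((-16, -13), (-29, -8)) = 13.9284
d((-16, -13), (16, -8)) = 32.3883
d((-16, -13), (-17, -21)) = 8.0623 <-- minimum
d((-16, -13), (-27, 0)) = 17.0294
d((-16, -13), (-11, 23)) = 36.3456
d((-29, -8), (16, -8)) = 45.0
d((-29, -8), (-17, -21)) = 17.6918
d((-29, -8), (-27, 0)) = 8.2462
d((-29, -8), (-11, 23)) = 35.8469
d((16, -8), (-17, -21)) = 35.4683
d((16, -8), (-27, 0)) = 43.7379
d((16, -8), (-11, 23)) = 41.1096
d((-17, -21), (-27, 0)) = 23.2594
d((-17, -21), (-11, 23)) = 44.4072
d((-27, 0), (-11, 23)) = 28.0179

Closest pair: (-16, -13) and (-17, -21) with distance 8.0623

The closest pair is (-16, -13) and (-17, -21) with Euclidean distance 8.0623. For 7 points, brute-force pairwise comparison is shown above. For large n, the divide-and-conquer algorithm (sort by x, recurse on halves, check the dividing strip) achieves O(n log n).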